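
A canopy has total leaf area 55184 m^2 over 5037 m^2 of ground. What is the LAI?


LAI = 55184 / 5037 = 10.9557 ≈ 10.96

10.96


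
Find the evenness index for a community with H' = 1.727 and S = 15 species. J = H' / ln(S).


ln(15) = 2.70805
J = H' / ln(S) = 1.727 / 2.70805 = 0.637728 ≈ 0.6377

0.6377


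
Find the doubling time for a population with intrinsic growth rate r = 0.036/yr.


td = ln(2) / 0.036 = 0.693147 / 0.036 = 19.2541 ≈ 19.3 years

19.3 years


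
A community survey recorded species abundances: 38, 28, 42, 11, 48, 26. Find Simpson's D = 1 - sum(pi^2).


Total N = 38 + 28 + 42 + 11 + 48 + 26 = 193
Per-species terms:
  p = 38/193 = 0.196891; p^2 = 0.196891^2 = 0.038766
  p = 28/193 = 0.145078; p^2 = 0.145078^2 = 0.021048
  p = 42/193 = 0.217617; p^2 = 0.217617^2 = 0.047357
  p = 11/193 = 0.056995; p^2 = 0.056995^2 = 0.003248
  p = 48/193 = 0.248705; p^2 = 0.248705^2 = 0.061854
  p = 26/193 = 0.134715; p^2 = 0.134715^2 = 0.018148
sum(p^2) = 0.038766 + 0.021048 + 0.047357 + 0.003248 + 0.061854 + 0.018148 = 0.190421
D = 1 - 0.190421 = 0.809579 ≈ 0.8096

0.8096


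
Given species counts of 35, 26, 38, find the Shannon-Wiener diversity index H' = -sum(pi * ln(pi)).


Total N = 35 + 26 + 38 = 99
Per-species terms:
  p = 35/99 = 0.353535; ln(p) = -1.039773; p*ln(p) = 0.353535 * (-1.039773) = -0.367596
  p = 26/99 = 0.262626; ln(p) = -1.337024; p*ln(p) = 0.262626 * (-1.337024) = -0.351137
  p = 38/99 = 0.383838; ln(p) = -0.957535; p*ln(p) = 0.383838 * (-0.957535) = -0.367538
sum(p*ln(p)) = (-0.367596) + (-0.351137) + (-0.367538) = -1.086271
H' = -(-1.086271) = 1.086271 ≈ 1.0863

1.0863


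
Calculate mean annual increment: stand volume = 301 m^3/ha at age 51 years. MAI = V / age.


MAI = 301 / 51 = 5.9020 ≈ 5.90 m^3/ha/yr

5.90 m^3/ha/yr


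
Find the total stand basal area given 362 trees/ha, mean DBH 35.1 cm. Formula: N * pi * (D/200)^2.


(D/200)^2 = (35.1/200)^2 = 0.1755^2 = 0.03080025
Individual BA = 3.141593 * 0.03080025 = 0.0967618 m^2
Stand BA = 362 * 0.0967618 = 35.0278 ≈ 35.03 m^2/ha

35.03 m^2/ha


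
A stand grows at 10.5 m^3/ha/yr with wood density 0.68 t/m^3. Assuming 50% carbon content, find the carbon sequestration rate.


C = 10.5 * 0.68 * 0.5 = 3.57 t C/ha/yr

3.57 t C/ha/yr


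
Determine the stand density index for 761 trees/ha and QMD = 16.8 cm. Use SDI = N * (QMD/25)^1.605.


QMD/25 = 16.8/25 = 0.672
(0.672)^1.605 = exp(1.605 * ln(0.672)) = exp(1.605 * (-0.397497)) = exp(-0.637983) = 0.528357
SDI = 761 * 0.528357 = 402.080 ≈ 402

402


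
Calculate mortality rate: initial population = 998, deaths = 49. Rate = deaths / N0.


Mortality rate = 49 / 998 = 0.049098 ≈ 0.0491

0.0491


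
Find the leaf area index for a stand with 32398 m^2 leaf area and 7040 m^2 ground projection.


LAI = 32398 / 7040 = 4.6020 ≈ 4.60

4.60


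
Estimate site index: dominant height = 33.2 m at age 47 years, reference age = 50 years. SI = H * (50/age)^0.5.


50/47 = 1.06383
(1.06383)^0.5 = 1.03142
SI = 33.2 * 1.03142 = 34.2431 ≈ 34.2 m

34.2 m


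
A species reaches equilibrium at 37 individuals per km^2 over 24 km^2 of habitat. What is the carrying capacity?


K = 37 * 24 = 888 individuals

888 individuals


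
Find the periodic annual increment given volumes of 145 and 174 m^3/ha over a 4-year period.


PAI = (V2 - V1) / period = (174 - 145) / 4 = 29 / 4 = 7.25 m^3/ha/yr

7.25 m^3/ha/yr


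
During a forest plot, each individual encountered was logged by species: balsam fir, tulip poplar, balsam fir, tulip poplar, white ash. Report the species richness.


Total individuals logged = 5
Distinct species (count of individuals): balsam fir (2), tulip poplar (2), white ash (1)
Species richness = number of distinct species = 3

3


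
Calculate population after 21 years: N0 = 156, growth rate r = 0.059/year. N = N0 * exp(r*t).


r*t = 0.059 * 21 = 1.239
exp(1.239) = 3.45216
N = 156 * 3.45216 = 538.537 ≈ 539

539


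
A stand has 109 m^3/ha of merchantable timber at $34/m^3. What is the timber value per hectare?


Value = 109 * 34 = $3706/ha

$3706/ha


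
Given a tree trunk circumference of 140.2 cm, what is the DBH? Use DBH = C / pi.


DBH = C / pi = 140.2 / 3.141593 = 44.6270 ≈ 44.63 cm

44.63 cm


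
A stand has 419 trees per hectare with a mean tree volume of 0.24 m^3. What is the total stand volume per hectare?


V_stand = 419 * 0.24 = 100.56 ≈ 100.6 m^3/ha

100.6 m^3/ha


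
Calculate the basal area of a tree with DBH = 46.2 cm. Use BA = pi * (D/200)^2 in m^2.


D/200 = 46.2/200 = 0.231 m
(D/200)^2 = 0.231^2 = 0.053361
BA = 3.141593 * 0.053361 = 0.167639 ≈ 0.1676 m^2

0.1676 m^2


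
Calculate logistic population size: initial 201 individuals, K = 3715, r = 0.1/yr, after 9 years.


(K - N0)/N0 = (3715 - 201)/201 = 3514/201 = 17.4826
r*t = 0.1 * 9 = 0.9; exp(-0.9) = 0.406570
17.4826 * 0.406570 = 7.10790
1 + 7.10790 = 8.10790
N = 3715 / 8.10790 = 458.195 ≈ 458

458


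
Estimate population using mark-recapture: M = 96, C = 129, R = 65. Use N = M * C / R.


N = M * C / R = 96 * 129 / 65 = 12384 / 65 = 190.52 ≈ 191

191 individuals


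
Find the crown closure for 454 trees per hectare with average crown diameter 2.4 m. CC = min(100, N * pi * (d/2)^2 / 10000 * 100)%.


(d/2)^2 = (2.4/2)^2 = 1.2^2 = 1.44
Crown area = 3.141593 * 1.44 = 4.52389 m^2
N * area / 10000 * 100 = 454 * 4.52389 / 10000 * 100 = 20.5385
CC = min(100, 20.5385) = 20.5385 ≈ 20.5%

20.5%


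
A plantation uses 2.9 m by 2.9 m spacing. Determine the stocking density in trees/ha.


N = 10000 / 2.9^2 = 10000 / 8.41 = 1189.06 ≈ 1189 trees/ha

1189 trees/ha


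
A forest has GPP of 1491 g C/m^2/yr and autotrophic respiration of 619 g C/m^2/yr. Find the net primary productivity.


NPP = GPP - Ra = 1491 - 619 = 872 g C/m^2/yr

872 g C/m^2/yr


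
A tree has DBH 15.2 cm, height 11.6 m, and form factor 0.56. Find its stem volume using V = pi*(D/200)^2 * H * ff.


(D/200)^2 = (15.2/200)^2 = 0.076^2 = 0.005776
BA = 3.141593 * 0.005776 = 0.0181458 m^2
V = 0.0181458 * 11.6 * 0.56 = 0.117875 ≈ 0.118 m^3

0.118 m^3


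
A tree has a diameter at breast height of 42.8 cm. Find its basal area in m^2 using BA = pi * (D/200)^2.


D/200 = 42.8/200 = 0.214 m
(D/200)^2 = 0.214^2 = 0.045796
BA = 3.141593 * 0.045796 = 0.143872 ≈ 0.1439 m^2

0.1439 m^2


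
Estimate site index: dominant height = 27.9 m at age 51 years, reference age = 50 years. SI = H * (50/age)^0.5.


50/51 = 0.980392
(0.980392)^0.5 = 0.990147
SI = 27.9 * 0.990147 = 27.6251 ≈ 27.6 m

27.6 m


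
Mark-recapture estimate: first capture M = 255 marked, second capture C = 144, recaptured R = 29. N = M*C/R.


N = M * C / R = 255 * 144 / 29 = 36720 / 29 = 1266.21 ≈ 1266

1266 individuals


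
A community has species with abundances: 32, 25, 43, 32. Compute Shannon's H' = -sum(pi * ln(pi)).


Total N = 32 + 25 + 43 + 32 = 132
Per-species terms:
  p = 32/132 = 0.242424; ln(p) = -1.417067; p*ln(p) = 0.242424 * (-1.417067) = -0.343531
  p = 25/132 = 0.189394; ln(p) = -1.663926; p*ln(p) = 0.189394 * (-1.663926) = -0.315138
  p = 43/132 = 0.325758; ln(p) = -1.121601; p*ln(p) = 0.325758 * (-1.121601) = -0.365370
  p = 32/132 = 0.242424; ln(p) = -1.417067; p*ln(p) = 0.242424 * (-1.417067) = -0.343531
sum(p*ln(p)) = (-0.343531) + (-0.315138) + (-0.365370) + (-0.343531) = -1.367570
H' = -(-1.367570) = 1.367570 ≈ 1.3676

1.3676


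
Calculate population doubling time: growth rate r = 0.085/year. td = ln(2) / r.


td = ln(2) / 0.085 = 0.693147 / 0.085 = 8.15467 ≈ 8.2 years

8.2 years


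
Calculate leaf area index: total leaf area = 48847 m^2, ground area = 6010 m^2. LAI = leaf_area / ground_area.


LAI = 48847 / 6010 = 8.1276 ≈ 8.13

8.13


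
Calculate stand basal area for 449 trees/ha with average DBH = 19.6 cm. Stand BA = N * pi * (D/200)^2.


(D/200)^2 = (19.6/200)^2 = 0.098^2 = 0.009604
Individual BA = 3.141593 * 0.009604 = 0.0301719 m^2
Stand BA = 449 * 0.0301719 = 13.5472 ≈ 13.55 m^2/ha

13.55 m^2/ha


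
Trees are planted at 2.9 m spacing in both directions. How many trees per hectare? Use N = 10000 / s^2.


N = 10000 / 2.9^2 = 10000 / 8.41 = 1189.06 ≈ 1189 trees/ha

1189 trees/ha


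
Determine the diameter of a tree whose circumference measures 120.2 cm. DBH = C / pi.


DBH = C / pi = 120.2 / 3.141593 = 38.2608 ≈ 38.26 cm

38.26 cm


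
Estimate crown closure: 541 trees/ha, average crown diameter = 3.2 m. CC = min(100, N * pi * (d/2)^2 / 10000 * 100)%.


(d/2)^2 = (3.2/2)^2 = 1.6^2 = 2.56
Crown area = 3.141593 * 2.56 = 8.04248 m^2
N * area / 10000 * 100 = 541 * 8.04248 / 10000 * 100 = 43.5098
CC = min(100, 43.5098) = 43.5098 ≈ 43.5%

43.5%


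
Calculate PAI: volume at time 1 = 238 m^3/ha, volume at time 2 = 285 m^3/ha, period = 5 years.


PAI = (V2 - V1) / period = (285 - 238) / 5 = 47 / 5 = 9.40 m^3/ha/yr

9.40 m^3/ha/yr


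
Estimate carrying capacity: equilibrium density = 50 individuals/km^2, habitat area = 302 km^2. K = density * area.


K = 50 * 302 = 15100 individuals

15100 individuals


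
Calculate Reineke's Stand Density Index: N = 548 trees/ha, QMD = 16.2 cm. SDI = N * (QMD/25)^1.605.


QMD/25 = 16.2/25 = 0.648
(0.648)^1.605 = exp(1.605 * ln(0.648)) = exp(1.605 * (-0.433865)) = exp(-0.696353) = 0.498400
SDI = 548 * 0.498400 = 273.123 ≈ 273

273


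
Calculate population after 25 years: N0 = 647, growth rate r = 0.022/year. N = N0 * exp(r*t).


r*t = 0.022 * 25 = 0.55
exp(0.55) = 1.73325
N = 647 * 1.73325 = 1121.41 ≈ 1121

1121


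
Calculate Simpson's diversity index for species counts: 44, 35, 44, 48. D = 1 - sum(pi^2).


Total N = 44 + 35 + 44 + 48 = 171
Per-species terms:
  p = 44/171 = 0.257310; p^2 = 0.257310^2 = 0.066208
  p = 35/171 = 0.204678; p^2 = 0.204678^2 = 0.041893
  p = 44/171 = 0.257310; p^2 = 0.257310^2 = 0.066208
  p = 48/171 = 0.280702; p^2 = 0.280702^2 = 0.078794
sum(p^2) = 0.066208 + 0.041893 + 0.066208 + 0.078794 = 0.253103
D = 1 - 0.253103 = 0.746897 ≈ 0.7469

0.7469


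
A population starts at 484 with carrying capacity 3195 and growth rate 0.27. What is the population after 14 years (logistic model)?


(K - N0)/N0 = (3195 - 484)/484 = 2711/484 = 5.60124
r*t = 0.27 * 14 = 3.78; exp(-3.78) = 0.0228227
5.60124 * 0.0228227 = 0.127835
1 + 0.127835 = 1.12784
N = 3195 / 1.12784 = 2832.85 ≈ 2833

2833


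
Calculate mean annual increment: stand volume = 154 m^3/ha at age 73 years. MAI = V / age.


MAI = 154 / 73 = 2.1096 ≈ 2.11 m^3/ha/yr

2.11 m^3/ha/yr


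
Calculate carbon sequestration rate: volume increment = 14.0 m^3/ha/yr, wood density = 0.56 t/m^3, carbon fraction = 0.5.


C = 14.0 * 0.56 * 0.5 = 3.92 t C/ha/yr

3.92 t C/ha/yr


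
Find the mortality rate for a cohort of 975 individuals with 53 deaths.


Mortality rate = 53 / 975 = 0.054359 ≈ 0.0544

0.0544


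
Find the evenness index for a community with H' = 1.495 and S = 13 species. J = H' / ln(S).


ln(13) = 2.56495
J = H' / ln(S) = 1.495 / 2.56495 = 0.582857 ≈ 0.5829

0.5829


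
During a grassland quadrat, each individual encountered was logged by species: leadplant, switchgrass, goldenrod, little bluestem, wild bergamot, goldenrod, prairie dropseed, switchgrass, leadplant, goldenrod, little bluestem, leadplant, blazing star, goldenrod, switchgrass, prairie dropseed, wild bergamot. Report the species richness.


Total individuals logged = 17
Distinct species (count of individuals): leadplant (3), switchgrass (3), goldenrod (4), little bluestem (2), wild bergamot (2), prairie dropseed (2), blazing star (1)
Species richness = number of distinct species = 7

7


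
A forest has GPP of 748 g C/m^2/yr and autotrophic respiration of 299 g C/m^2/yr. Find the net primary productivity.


NPP = GPP - Ra = 748 - 299 = 449 g C/m^2/yr

449 g C/m^2/yr


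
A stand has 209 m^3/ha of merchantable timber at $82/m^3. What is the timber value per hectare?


Value = 209 * 82 = $17138/ha

$17138/ha


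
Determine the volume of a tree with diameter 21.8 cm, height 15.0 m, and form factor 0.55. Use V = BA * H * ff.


(D/200)^2 = (21.8/200)^2 = 0.109^2 = 0.011881
BA = 3.141593 * 0.011881 = 0.0373253 m^2
V = 0.0373253 * 15.0 * 0.55 = 0.307934 ≈ 0.308 m^3

0.308 m^3


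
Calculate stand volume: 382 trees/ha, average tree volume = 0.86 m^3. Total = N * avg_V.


V_stand = 382 * 0.86 = 328.52 ≈ 328.5 m^3/ha

328.5 m^3/ha


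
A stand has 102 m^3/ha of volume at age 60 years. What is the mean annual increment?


MAI = 102 / 60 = 1.70 m^3/ha/yr

1.70 m^3/ha/yr


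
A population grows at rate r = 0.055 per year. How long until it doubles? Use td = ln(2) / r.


td = ln(2) / 0.055 = 0.693147 / 0.055 = 12.6027 ≈ 12.6 years

12.6 years


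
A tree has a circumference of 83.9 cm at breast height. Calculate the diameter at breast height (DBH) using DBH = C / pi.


DBH = C / pi = 83.9 / 3.141593 = 26.7062 ≈ 26.71 cm

26.71 cm


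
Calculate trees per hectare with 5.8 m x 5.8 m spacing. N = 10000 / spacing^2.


N = 10000 / 5.8^2 = 10000 / 33.64 = 297.265 ≈ 297 trees/ha

297 trees/ha


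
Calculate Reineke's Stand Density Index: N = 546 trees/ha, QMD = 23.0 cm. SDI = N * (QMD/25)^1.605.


QMD/25 = 23.0/25 = 0.92
(0.92)^1.605 = exp(1.605 * ln(0.92)) = exp(1.605 * (-0.0833816)) = exp(-0.133827) = 0.874741
SDI = 546 * 0.874741 = 477.609 ≈ 478

478


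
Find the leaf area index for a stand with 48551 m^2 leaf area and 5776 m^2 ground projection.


LAI = 48551 / 5776 = 8.4056 ≈ 8.41

8.41


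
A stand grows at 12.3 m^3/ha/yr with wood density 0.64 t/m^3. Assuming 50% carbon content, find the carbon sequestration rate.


C = 12.3 * 0.64 * 0.5 = 3.936 ≈ 3.94 t C/ha/yr

3.94 t C/ha/yr


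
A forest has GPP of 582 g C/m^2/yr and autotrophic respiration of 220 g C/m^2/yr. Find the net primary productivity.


NPP = GPP - Ra = 582 - 220 = 362 g C/m^2/yr

362 g C/m^2/yr


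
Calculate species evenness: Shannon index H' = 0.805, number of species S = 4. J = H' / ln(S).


ln(4) = 1.38629
J = H' / ln(S) = 0.805 / 1.38629 = 0.580687 ≈ 0.5807

0.5807


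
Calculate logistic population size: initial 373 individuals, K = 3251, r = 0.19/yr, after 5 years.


(K - N0)/N0 = (3251 - 373)/373 = 2878/373 = 7.71582
r*t = 0.19 * 5 = 0.95; exp(-0.95) = 0.386741
7.71582 * 0.386741 = 2.98402
1 + 2.98402 = 3.98402
N = 3251 / 3.98402 = 816.010 ≈ 816

816


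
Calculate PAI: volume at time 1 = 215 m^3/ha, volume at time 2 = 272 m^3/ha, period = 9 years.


PAI = (V2 - V1) / period = (272 - 215) / 9 = 57 / 9 = 6.3333 ≈ 6.33 m^3/ha/yr

6.33 m^3/ha/yr


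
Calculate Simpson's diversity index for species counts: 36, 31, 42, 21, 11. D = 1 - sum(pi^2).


Total N = 36 + 31 + 42 + 21 + 11 = 141
Per-species terms:
  p = 36/141 = 0.255319; p^2 = 0.255319^2 = 0.065188
  p = 31/141 = 0.219858; p^2 = 0.219858^2 = 0.048338
  p = 42/141 = 0.297872; p^2 = 0.297872^2 = 0.088728
  p = 21/141 = 0.148936; p^2 = 0.148936^2 = 0.022182
  p = 11/141 = 0.078014; p^2 = 0.078014^2 = 0.006086
sum(p^2) = 0.065188 + 0.048338 + 0.088728 + 0.022182 + 0.006086 = 0.230522
D = 1 - 0.230522 = 0.769478 ≈ 0.7695

0.7695


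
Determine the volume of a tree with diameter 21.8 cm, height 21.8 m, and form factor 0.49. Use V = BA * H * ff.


(D/200)^2 = (21.8/200)^2 = 0.109^2 = 0.011881
BA = 3.141593 * 0.011881 = 0.0373253 m^2
V = 0.0373253 * 21.8 * 0.49 = 0.398709 ≈ 0.399 m^3

0.399 m^3


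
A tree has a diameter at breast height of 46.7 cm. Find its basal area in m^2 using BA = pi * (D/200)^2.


D/200 = 46.7/200 = 0.2335 m
(D/200)^2 = 0.2335^2 = 0.05452225
BA = 3.141593 * 0.05452225 = 0.171287 ≈ 0.1713 m^2

0.1713 m^2


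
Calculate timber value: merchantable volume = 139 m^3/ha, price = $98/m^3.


Value = 139 * 98 = $13622/ha

$13622/ha


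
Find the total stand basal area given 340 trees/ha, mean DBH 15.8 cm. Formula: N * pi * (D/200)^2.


(D/200)^2 = (15.8/200)^2 = 0.079^2 = 0.006241
Individual BA = 3.141593 * 0.006241 = 0.0196067 m^2
Stand BA = 340 * 0.0196067 = 6.66628 ≈ 6.67 m^2/ha

6.67 m^2/ha


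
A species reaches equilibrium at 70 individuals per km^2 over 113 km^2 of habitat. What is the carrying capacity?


K = 70 * 113 = 7910 individuals

7910 individuals


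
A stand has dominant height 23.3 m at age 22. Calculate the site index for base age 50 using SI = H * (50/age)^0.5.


50/22 = 2.27273
(2.27273)^0.5 = 1.50756
SI = 23.3 * 1.50756 = 35.1261 ≈ 35.1 m

35.1 m


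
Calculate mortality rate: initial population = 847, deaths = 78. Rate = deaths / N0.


Mortality rate = 78 / 847 = 0.092090 ≈ 0.0921

0.0921


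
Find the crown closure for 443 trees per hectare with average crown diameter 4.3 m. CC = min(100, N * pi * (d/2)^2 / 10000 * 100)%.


(d/2)^2 = (4.3/2)^2 = 2.15^2 = 4.6225
Crown area = 3.141593 * 4.6225 = 14.5220 m^2
N * area / 10000 * 100 = 443 * 14.5220 / 10000 * 100 = 64.3325
CC = min(100, 64.3325) = 64.3325 ≈ 64.3%

64.3%


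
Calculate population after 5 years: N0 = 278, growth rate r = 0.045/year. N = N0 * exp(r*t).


r*t = 0.045 * 5 = 0.225
exp(0.225) = 1.25232
N = 278 * 1.25232 = 348.145 ≈ 348

348


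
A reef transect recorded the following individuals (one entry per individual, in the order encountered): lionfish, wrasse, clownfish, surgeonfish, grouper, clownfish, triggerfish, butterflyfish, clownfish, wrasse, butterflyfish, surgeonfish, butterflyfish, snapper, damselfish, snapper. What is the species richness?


Total individuals logged = 16
Distinct species (count of individuals): lionfish (1), wrasse (2), clownfish (3), surgeonfish (2), grouper (1), triggerfish (1), butterflyfish (3), snapper (2), damselfish (1)
Species richness = number of distinct species = 9

9


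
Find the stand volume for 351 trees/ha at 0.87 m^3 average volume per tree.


V_stand = 351 * 0.87 = 305.37 ≈ 305.4 m^3/ha

305.4 m^3/ha


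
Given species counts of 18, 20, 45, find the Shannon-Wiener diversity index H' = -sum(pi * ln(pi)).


Total N = 18 + 20 + 45 = 83
Per-species terms:
  p = 18/83 = 0.216867; ln(p) = -1.528471; p*ln(p) = 0.216867 * (-1.528471) = -0.331475
  p = 20/83 = 0.240964; ln(p) = -1.423108; p*ln(p) = 0.240964 * (-1.423108) = -0.342918
  p = 45/83 = 0.542169; ln(p) = -0.612178; p*ln(p) = 0.542169 * (-0.612178) = -0.331904
sum(p*ln(p)) = (-0.331475) + (-0.342918) + (-0.331904) = -1.006297
H' = -(-1.006297) = 1.006297 ≈ 1.0063

1.0063


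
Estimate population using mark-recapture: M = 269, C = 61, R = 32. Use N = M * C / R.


N = M * C / R = 269 * 61 / 32 = 16409 / 32 = 512.78 ≈ 513

513 individuals


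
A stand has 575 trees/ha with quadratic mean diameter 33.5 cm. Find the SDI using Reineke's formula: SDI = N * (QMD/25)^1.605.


QMD/25 = 33.5/25 = 1.34
(1.34)^1.605 = exp(1.605 * ln(1.34)) = exp(1.605 * 0.292670) = exp(0.469735) = 1.59957
SDI = 575 * 1.59957 = 919.753 ≈ 920

920


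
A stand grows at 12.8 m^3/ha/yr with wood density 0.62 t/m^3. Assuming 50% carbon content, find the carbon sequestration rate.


C = 12.8 * 0.62 * 0.5 = 3.968 ≈ 3.97 t C/ha/yr

3.97 t C/ha/yr


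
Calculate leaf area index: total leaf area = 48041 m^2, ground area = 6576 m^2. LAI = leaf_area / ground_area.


LAI = 48041 / 6576 = 7.3055 ≈ 7.31

7.31


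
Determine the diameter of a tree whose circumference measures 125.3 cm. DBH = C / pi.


DBH = C / pi = 125.3 / 3.141593 = 39.8842 ≈ 39.88 cm

39.88 cm


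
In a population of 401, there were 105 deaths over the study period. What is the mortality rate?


Mortality rate = 105 / 401 = 0.261845 ≈ 0.2618

0.2618


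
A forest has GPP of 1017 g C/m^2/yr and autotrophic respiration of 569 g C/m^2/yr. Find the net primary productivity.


NPP = GPP - Ra = 1017 - 569 = 448 g C/m^2/yr

448 g C/m^2/yr


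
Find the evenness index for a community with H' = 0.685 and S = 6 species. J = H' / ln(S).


ln(6) = 1.79176
J = H' / ln(S) = 0.685 / 1.79176 = 0.382306 ≈ 0.3823

0.3823


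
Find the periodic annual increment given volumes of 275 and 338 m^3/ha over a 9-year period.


PAI = (V2 - V1) / period = (338 - 275) / 9 = 63 / 9 = 7.00 m^3/ha/yr

7.00 m^3/ha/yr


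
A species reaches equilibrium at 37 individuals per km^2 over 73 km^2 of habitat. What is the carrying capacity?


K = 37 * 73 = 2701 individuals

2701 individuals


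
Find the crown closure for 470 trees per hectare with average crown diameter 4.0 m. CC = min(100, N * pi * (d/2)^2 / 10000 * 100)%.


(d/2)^2 = (4.0/2)^2 = 2^2 = 4
Crown area = 3.141593 * 4 = 12.5664 m^2
N * area / 10000 * 100 = 470 * 12.5664 / 10000 * 100 = 59.0621
CC = min(100, 59.0621) = 59.0621 ≈ 59.1%

59.1%


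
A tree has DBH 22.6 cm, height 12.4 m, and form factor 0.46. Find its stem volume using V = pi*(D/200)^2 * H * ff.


(D/200)^2 = (22.6/200)^2 = 0.113^2 = 0.012769
BA = 3.141593 * 0.012769 = 0.0401150 m^2
V = 0.0401150 * 12.4 * 0.46 = 0.228816 ≈ 0.229 m^3

0.229 m^3


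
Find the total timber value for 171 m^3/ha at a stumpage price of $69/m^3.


Value = 171 * 69 = $11799/ha

$11799/ha


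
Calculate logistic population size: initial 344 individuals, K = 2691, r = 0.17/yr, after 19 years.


(K - N0)/N0 = (2691 - 344)/344 = 2347/344 = 6.82267
r*t = 0.17 * 19 = 3.23; exp(-3.23) = 0.0395575
6.82267 * 0.0395575 = 0.269888
1 + 0.269888 = 1.26989
N = 2691 / 1.26989 = 2119.08 ≈ 2119

2119


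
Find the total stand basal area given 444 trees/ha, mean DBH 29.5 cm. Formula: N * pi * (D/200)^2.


(D/200)^2 = (29.5/200)^2 = 0.1475^2 = 0.02175625
Individual BA = 3.141593 * 0.02175625 = 0.0683493 m^2
Stand BA = 444 * 0.0683493 = 30.3471 ≈ 30.35 m^2/ha

30.35 m^2/ha


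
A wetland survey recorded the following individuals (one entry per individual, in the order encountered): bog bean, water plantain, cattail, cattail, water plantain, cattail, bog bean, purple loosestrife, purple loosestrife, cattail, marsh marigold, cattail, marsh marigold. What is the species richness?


Total individuals logged = 13
Distinct species (count of individuals): bog bean (2), water plantain (2), cattail (5), purple loosestrife (2), marsh marigold (2)
Species richness = number of distinct species = 5

5


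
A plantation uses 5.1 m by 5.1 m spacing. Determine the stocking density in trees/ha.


N = 10000 / 5.1^2 = 10000 / 26.01 = 384.468 ≈ 384 trees/ha

384 trees/ha


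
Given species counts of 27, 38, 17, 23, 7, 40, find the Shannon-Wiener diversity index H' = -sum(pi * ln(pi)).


Total N = 27 + 38 + 17 + 23 + 7 + 40 = 152
Per-species terms:
  p = 27/152 = 0.177632; ln(p) = -1.728041; p*ln(p) = 0.177632 * (-1.728041) = -0.306955
  p = 38/152 = 0.250000; ln(p) = -1.386294; p*ln(p) = 0.250000 * (-1.386294) = -0.346574
  p = 17/152 = 0.111842; ln(p) = -2.190668; p*ln(p) = 0.111842 * (-2.190668) = -0.245009
  p = 23/152 = 0.151316; ln(p) = -1.888385; p*ln(p) = 0.151316 * (-1.888385) = -0.285743
  p = 7/152 = 0.046053; ln(p) = -3.077962; p*ln(p) = 0.046053 * (-3.077962) = -0.141749
  p = 40/152 = 0.263158; ln(p) = -1.335001; p*ln(p) = 0.263158 * (-1.335001) = -0.351316
sum(p*ln(p)) = (-0.306955) + (-0.346574) + (-0.245009) + (-0.285743) + (-0.141749) + (-0.351316) = -1.677346
H' = -(-1.677346) = 1.677346 ≈ 1.6773

1.6773


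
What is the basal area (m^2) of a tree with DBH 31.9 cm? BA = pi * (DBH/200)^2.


D/200 = 31.9/200 = 0.1595 m
(D/200)^2 = 0.1595^2 = 0.02544025
BA = 3.141593 * 0.02544025 = 0.0799229 ≈ 0.0799 m^2

0.0799 m^2


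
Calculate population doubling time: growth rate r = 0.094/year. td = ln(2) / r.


td = ln(2) / 0.094 = 0.693147 / 0.094 = 7.37390 ≈ 7.4 years

7.4 years


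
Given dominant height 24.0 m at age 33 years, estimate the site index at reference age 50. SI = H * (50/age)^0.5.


50/33 = 1.51515
(1.51515)^0.5 = 1.23091
SI = 24.0 * 1.23091 = 29.5418 ≈ 29.5 m

29.5 m


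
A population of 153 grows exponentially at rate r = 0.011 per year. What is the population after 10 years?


r*t = 0.011 * 10 = 0.11
exp(0.11) = 1.11628
N = 153 * 1.11628 = 170.791 ≈ 171

171


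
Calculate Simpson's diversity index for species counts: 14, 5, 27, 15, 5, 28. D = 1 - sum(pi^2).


Total N = 14 + 5 + 27 + 15 + 5 + 28 = 94
Per-species terms:
  p = 14/94 = 0.148936; p^2 = 0.148936^2 = 0.022182
  p = 5/94 = 0.053191; p^2 = 0.053191^2 = 0.002829
  p = 27/94 = 0.287234; p^2 = 0.287234^2 = 0.082503
  p = 15/94 = 0.159574; p^2 = 0.159574^2 = 0.025464
  p = 5/94 = 0.053191; p^2 = 0.053191^2 = 0.002829
  p = 28/94 = 0.297872; p^2 = 0.297872^2 = 0.088728
sum(p^2) = 0.022182 + 0.002829 + 0.082503 + 0.025464 + 0.002829 + 0.088728 = 0.224535
D = 1 - 0.224535 = 0.775465 ≈ 0.7755

0.7755


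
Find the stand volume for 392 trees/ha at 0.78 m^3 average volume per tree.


V_stand = 392 * 0.78 = 305.76 ≈ 305.8 m^3/ha

305.8 m^3/ha


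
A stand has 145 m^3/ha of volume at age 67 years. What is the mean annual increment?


MAI = 145 / 67 = 2.1642 ≈ 2.16 m^3/ha/yr

2.16 m^3/ha/yr


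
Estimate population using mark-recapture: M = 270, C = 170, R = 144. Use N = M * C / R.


N = M * C / R = 270 * 170 / 144 = 45900 / 144 = 318.75 ≈ 319

319 individuals


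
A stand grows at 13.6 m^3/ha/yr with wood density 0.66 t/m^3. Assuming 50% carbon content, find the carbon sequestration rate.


C = 13.6 * 0.66 * 0.5 = 4.488 ≈ 4.49 t C/ha/yr

4.49 t C/ha/yr


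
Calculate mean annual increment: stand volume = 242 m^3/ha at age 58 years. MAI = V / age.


MAI = 242 / 58 = 4.1724 ≈ 4.17 m^3/ha/yr

4.17 m^3/ha/yr


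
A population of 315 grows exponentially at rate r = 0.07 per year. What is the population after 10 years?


r*t = 0.07 * 10 = 0.7
exp(0.7) = 2.01375
N = 315 * 2.01375 = 634.331 ≈ 634

634


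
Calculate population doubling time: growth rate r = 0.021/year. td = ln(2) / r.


td = ln(2) / 0.021 = 0.693147 / 0.021 = 33.0070 ≈ 33.0 years

33.0 years


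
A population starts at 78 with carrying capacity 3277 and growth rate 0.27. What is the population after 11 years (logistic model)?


(K - N0)/N0 = (3277 - 78)/78 = 3199/78 = 41.0128
r*t = 0.27 * 11 = 2.97; exp(-2.97) = 0.0513033
41.0128 * 0.0513033 = 2.10409
1 + 2.10409 = 3.10409
N = 3277 / 3.10409 = 1055.70 ≈ 1056

1056


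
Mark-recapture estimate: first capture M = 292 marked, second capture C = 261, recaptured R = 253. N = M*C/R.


N = M * C / R = 292 * 261 / 253 = 76212 / 253 = 301.23 ≈ 301

301 individuals


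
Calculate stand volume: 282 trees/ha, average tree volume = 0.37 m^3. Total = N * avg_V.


V_stand = 282 * 0.37 = 104.34 ≈ 104.3 m^3/ha

104.3 m^3/ha


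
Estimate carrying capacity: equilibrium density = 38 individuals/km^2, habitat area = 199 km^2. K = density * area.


K = 38 * 199 = 7562 individuals

7562 individuals


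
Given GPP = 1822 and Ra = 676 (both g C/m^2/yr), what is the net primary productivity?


NPP = GPP - Ra = 1822 - 676 = 1146 g C/m^2/yr

1146 g C/m^2/yr


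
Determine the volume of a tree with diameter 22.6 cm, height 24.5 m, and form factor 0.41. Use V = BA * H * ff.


(D/200)^2 = (22.6/200)^2 = 0.113^2 = 0.012769
BA = 3.141593 * 0.012769 = 0.0401150 m^2
V = 0.0401150 * 24.5 * 0.41 = 0.402955 ≈ 0.403 m^3

0.403 m^3


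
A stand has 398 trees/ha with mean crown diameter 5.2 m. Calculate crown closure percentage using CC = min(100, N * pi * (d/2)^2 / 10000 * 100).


(d/2)^2 = (5.2/2)^2 = 2.6^2 = 6.76
Crown area = 3.141593 * 6.76 = 21.2372 m^2
N * area / 10000 * 100 = 398 * 21.2372 / 10000 * 100 = 84.5241
CC = min(100, 84.5241) = 84.5241 ≈ 84.5%

84.5%


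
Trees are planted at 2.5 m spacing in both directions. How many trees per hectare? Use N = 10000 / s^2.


N = 10000 / 2.5^2 = 10000 / 6.25 = 1600.00 ≈ 1600 trees/ha

1600 trees/ha


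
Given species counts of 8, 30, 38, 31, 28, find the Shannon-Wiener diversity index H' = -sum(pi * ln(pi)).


Total N = 8 + 30 + 38 + 31 + 28 = 135
Per-species terms:
  p = 8/135 = 0.059259; ln(p) = -2.825838; p*ln(p) = 0.059259 * (-2.825838) = -0.167456
  p = 30/135 = 0.222222; ln(p) = -1.504078; p*ln(p) = 0.222222 * (-1.504078) = -0.334239
  p = 38/135 = 0.281481; ln(p) = -1.267690; p*ln(p) = 0.281481 * (-1.267690) = -0.356831
  p = 31/135 = 0.229630; ln(p) = -1.471286; p*ln(p) = 0.229630 * (-1.471286) = -0.337851
  p = 28/135 = 0.207407; ln(p) = -1.573072; p*ln(p) = 0.207407 * (-1.573072) = -0.326266
sum(p*ln(p)) = (-0.167456) + (-0.334239) + (-0.356831) + (-0.337851) + (-0.326266) = -1.522643
H' = -(-1.522643) = 1.522643 ≈ 1.5226

1.5226


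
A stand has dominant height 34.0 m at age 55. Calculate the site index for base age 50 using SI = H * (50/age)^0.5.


50/55 = 0.909091
(0.909091)^0.5 = 0.953463
SI = 34.0 * 0.953463 = 32.4177 ≈ 32.4 m

32.4 m


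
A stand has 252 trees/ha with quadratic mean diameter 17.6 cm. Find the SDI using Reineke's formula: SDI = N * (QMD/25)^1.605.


QMD/25 = 17.6/25 = 0.704
(0.704)^1.605 = exp(1.605 * ln(0.704)) = exp(1.605 * (-0.350977)) = exp(-0.563318) = 0.569317
SDI = 252 * 0.569317 = 143.468 ≈ 143

143


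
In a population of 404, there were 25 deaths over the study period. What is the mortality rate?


Mortality rate = 25 / 404 = 0.061881 ≈ 0.0619

0.0619


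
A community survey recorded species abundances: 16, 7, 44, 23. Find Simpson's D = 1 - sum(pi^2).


Total N = 16 + 7 + 44 + 23 = 90
Per-species terms:
  p = 16/90 = 0.177778; p^2 = 0.177778^2 = 0.031605
  p = 7/90 = 0.077778; p^2 = 0.077778^2 = 0.006049
  p = 44/90 = 0.488889; p^2 = 0.488889^2 = 0.239012
  p = 23/90 = 0.255556; p^2 = 0.255556^2 = 0.065309
sum(p^2) = 0.031605 + 0.006049 + 0.239012 + 0.065309 = 0.341975
D = 1 - 0.341975 = 0.658025 ≈ 0.6580

0.6580


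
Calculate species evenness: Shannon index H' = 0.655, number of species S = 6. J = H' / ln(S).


ln(6) = 1.79176
J = H' / ln(S) = 0.655 / 1.79176 = 0.365562 ≈ 0.3656

0.3656


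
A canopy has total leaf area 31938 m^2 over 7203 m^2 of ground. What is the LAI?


LAI = 31938 / 7203 = 4.4340 ≈ 4.43

4.43


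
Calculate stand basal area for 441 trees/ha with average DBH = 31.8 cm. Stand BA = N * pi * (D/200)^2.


(D/200)^2 = (31.8/200)^2 = 0.159^2 = 0.025281
Individual BA = 3.141593 * 0.025281 = 0.0794226 m^2
Stand BA = 441 * 0.0794226 = 35.0254 ≈ 35.03 m^2/ha

35.03 m^2/ha


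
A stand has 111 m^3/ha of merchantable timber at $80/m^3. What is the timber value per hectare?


Value = 111 * 80 = $8880/ha

$8880/ha


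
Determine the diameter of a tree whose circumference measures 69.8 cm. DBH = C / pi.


DBH = C / pi = 69.8 / 3.141593 = 22.2180 ≈ 22.22 cm

22.22 cm


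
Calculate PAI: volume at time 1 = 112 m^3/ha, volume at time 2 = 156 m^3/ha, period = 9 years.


PAI = (V2 - V1) / period = (156 - 112) / 9 = 44 / 9 = 4.8889 ≈ 4.89 m^3/ha/yr

4.89 m^3/ha/yr


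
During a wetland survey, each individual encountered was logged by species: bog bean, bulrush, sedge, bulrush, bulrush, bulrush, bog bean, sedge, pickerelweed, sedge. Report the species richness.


Total individuals logged = 10
Distinct species (count of individuals): bog bean (2), bulrush (4), sedge (3), pickerelweed (1)
Species richness = number of distinct species = 4

4


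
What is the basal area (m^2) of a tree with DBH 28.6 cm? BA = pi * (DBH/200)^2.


D/200 = 28.6/200 = 0.143 m
(D/200)^2 = 0.143^2 = 0.020449
BA = 3.141593 * 0.020449 = 0.0642424 ≈ 0.0642 m^2

0.0642 m^2


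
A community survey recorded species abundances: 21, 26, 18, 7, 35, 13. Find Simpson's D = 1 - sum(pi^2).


Total N = 21 + 26 + 18 + 7 + 35 + 13 = 120
Per-species terms:
  p = 21/120 = 0.175000; p^2 = 0.175000^2 = 0.030625
  p = 26/120 = 0.216667; p^2 = 0.216667^2 = 0.046945
  p = 18/120 = 0.150000; p^2 = 0.150000^2 = 0.022500
  p = 7/120 = 0.058333; p^2 = 0.058333^2 = 0.003403
  p = 35/120 = 0.291667; p^2 = 0.291667^2 = 0.085070
  p = 13/120 = 0.108333; p^2 = 0.108333^2 = 0.011736
sum(p^2) = 0.030625 + 0.046945 + 0.022500 + 0.003403 + 0.085070 + 0.011736 = 0.200279
D = 1 - 0.200279 = 0.799721 ≈ 0.7997

0.7997


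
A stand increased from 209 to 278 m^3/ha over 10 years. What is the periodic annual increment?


PAI = (V2 - V1) / period = (278 - 209) / 10 = 69 / 10 = 6.90 m^3/ha/yr

6.90 m^3/ha/yr


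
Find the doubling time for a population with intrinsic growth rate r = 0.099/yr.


td = ln(2) / 0.099 = 0.693147 / 0.099 = 7.00148 ≈ 7.0 years

7.0 years


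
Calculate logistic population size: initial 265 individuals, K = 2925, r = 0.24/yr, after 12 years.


(K - N0)/N0 = (2925 - 265)/265 = 2660/265 = 10.0377
r*t = 0.24 * 12 = 2.88; exp(-2.88) = 0.0561348
10.0377 * 0.0561348 = 0.563464
1 + 0.563464 = 1.56346
N = 2925 / 1.56346 = 1870.85 ≈ 1871

1871


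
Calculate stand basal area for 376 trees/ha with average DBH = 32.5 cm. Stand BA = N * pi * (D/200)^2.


(D/200)^2 = (32.5/200)^2 = 0.1625^2 = 0.02640625
Individual BA = 3.141593 * 0.02640625 = 0.0829577 m^2
Stand BA = 376 * 0.0829577 = 31.1921 ≈ 31.19 m^2/ha

31.19 m^2/ha


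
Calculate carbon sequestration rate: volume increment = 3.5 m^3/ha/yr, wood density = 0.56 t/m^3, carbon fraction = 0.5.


C = 3.5 * 0.56 * 0.5 = 0.98 t C/ha/yr

0.98 t C/ha/yr


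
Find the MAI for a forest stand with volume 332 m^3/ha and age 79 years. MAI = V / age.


MAI = 332 / 79 = 4.2025 ≈ 4.20 m^3/ha/yr

4.20 m^3/ha/yr


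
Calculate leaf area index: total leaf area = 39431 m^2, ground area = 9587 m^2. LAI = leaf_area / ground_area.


LAI = 39431 / 9587 = 4.1130 ≈ 4.11

4.11


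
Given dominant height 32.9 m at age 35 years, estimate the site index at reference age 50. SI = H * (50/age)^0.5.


50/35 = 1.42857
(1.42857)^0.5 = 1.19523
SI = 32.9 * 1.19523 = 39.3231 ≈ 39.3 m

39.3 m


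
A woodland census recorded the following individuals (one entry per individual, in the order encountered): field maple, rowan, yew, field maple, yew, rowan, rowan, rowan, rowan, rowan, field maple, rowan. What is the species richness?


Total individuals logged = 12
Distinct species (count of individuals): field maple (3), rowan (7), yew (2)
Species richness = number of distinct species = 3

3


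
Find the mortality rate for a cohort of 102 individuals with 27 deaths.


Mortality rate = 27 / 102 = 0.264706 ≈ 0.2647

0.2647


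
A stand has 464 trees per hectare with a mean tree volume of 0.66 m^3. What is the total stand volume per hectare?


V_stand = 464 * 0.66 = 306.24 ≈ 306.2 m^3/ha

306.2 m^3/ha


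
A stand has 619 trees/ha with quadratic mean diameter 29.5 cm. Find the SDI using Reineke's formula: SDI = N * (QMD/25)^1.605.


QMD/25 = 29.5/25 = 1.18
(1.18)^1.605 = exp(1.605 * ln(1.18)) = exp(1.605 * 0.165514) = exp(0.265650) = 1.30428
SDI = 619 * 1.30428 = 807.349 ≈ 807

807


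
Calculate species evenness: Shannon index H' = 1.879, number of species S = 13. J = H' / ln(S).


ln(13) = 2.56495
J = H' / ln(S) = 1.879 / 2.56495 = 0.732568 ≈ 0.7326

0.7326


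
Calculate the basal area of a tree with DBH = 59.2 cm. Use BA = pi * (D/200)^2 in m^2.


D/200 = 59.2/200 = 0.296 m
(D/200)^2 = 0.296^2 = 0.087616
BA = 3.141593 * 0.087616 = 0.275254 ≈ 0.2753 m^2

0.2753 m^2


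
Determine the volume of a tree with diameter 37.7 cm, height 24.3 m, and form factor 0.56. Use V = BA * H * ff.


(D/200)^2 = (37.7/200)^2 = 0.1885^2 = 0.03553225
BA = 3.141593 * 0.03553225 = 0.111628 m^2
V = 0.111628 * 24.3 * 0.56 = 1.51903 ≈ 1.519 m^3

1.519 m^3


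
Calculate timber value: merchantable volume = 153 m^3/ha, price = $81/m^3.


Value = 153 * 81 = $12393/ha

$12393/ha


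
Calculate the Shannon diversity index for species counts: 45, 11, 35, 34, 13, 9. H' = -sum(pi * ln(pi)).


Total N = 45 + 11 + 35 + 34 + 13 + 9 = 147
Per-species terms:
  p = 45/147 = 0.306122; ln(p) = -1.183772; p*ln(p) = 0.306122 * (-1.183772) = -0.362379
  p = 11/147 = 0.074830; ln(p) = -2.592536; p*ln(p) = 0.074830 * (-2.592536) = -0.193999
  p = 35/147 = 0.238095; ln(p) = -1.435086; p*ln(p) = 0.238095 * (-1.435086) = -0.341687
  p = 34/147 = 0.231293; ln(p) = -1.464070; p*ln(p) = 0.231293 * (-1.464070) = -0.338629
  p = 13/147 = 0.088435; ln(p) = -2.425487; p*ln(p) = 0.088435 * (-2.425487) = -0.214498
  p = 9/147 = 0.061224; ln(p) = -2.793216; p*ln(p) = 0.061224 * (-2.793216) = -0.171012
sum(p*ln(p)) = (-0.362379) + (-0.193999) + (-0.341687) + (-0.338629) + (-0.214498) + (-0.171012) = -1.622204
H' = -(-1.622204) = 1.622204 ≈ 1.6222

1.6222


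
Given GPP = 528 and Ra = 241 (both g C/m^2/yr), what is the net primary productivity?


NPP = GPP - Ra = 528 - 241 = 287 g C/m^2/yr

287 g C/m^2/yr


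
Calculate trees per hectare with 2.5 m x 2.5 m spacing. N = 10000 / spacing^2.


N = 10000 / 2.5^2 = 10000 / 6.25 = 1600.00 ≈ 1600 trees/ha

1600 trees/ha


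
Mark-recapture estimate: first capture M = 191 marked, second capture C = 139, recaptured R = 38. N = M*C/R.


N = M * C / R = 191 * 139 / 38 = 26549 / 38 = 698.66 ≈ 699

699 individuals


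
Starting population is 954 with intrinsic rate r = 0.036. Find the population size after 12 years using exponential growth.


r*t = 0.036 * 12 = 0.432
exp(0.432) = 1.54034
N = 954 * 1.54034 = 1469.48 ≈ 1469

1469


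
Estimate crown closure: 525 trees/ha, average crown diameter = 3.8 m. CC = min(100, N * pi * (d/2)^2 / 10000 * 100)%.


(d/2)^2 = (3.8/2)^2 = 1.9^2 = 3.61
Crown area = 3.141593 * 3.61 = 11.3412 m^2
N * area / 10000 * 100 = 525 * 11.3412 / 10000 * 100 = 59.5413
CC = min(100, 59.5413) = 59.5413 ≈ 59.5%

59.5%


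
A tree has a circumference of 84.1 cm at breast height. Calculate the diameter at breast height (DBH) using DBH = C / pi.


DBH = C / pi = 84.1 / 3.141593 = 26.7699 ≈ 26.77 cm

26.77 cm


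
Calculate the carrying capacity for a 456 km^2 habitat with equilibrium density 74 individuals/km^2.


K = 74 * 456 = 33744 individuals

33744 individuals


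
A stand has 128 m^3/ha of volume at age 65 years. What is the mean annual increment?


MAI = 128 / 65 = 1.9692 ≈ 1.97 m^3/ha/yr

1.97 m^3/ha/yr


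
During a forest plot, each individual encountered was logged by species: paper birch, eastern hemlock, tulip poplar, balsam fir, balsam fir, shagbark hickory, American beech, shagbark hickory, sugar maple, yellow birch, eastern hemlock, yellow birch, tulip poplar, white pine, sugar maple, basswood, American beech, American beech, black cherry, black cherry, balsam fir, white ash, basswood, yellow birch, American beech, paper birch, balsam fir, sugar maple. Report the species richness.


Total individuals logged = 28
Distinct species (count of individuals): paper birch (2), eastern hemlock (2), tulip poplar (2), balsam fir (4), shagbark hickory (2), American beech (4), sugar maple (3), yellow birch (3), white pine (1), basswood (2), black cherry (2), white ash (1)
Species richness = number of distinct species = 12

12


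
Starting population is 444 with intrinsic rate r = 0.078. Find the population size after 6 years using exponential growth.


r*t = 0.078 * 6 = 0.468
exp(0.468) = 1.59680
N = 444 * 1.59680 = 708.979 ≈ 709

709


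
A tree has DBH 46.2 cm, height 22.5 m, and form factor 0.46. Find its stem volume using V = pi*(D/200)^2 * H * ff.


(D/200)^2 = (46.2/200)^2 = 0.231^2 = 0.053361
BA = 3.141593 * 0.053361 = 0.167639 m^2
V = 0.167639 * 22.5 * 0.46 = 1.73506 ≈ 1.735 m^3

1.735 m^3


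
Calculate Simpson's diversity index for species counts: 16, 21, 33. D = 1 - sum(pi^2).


Total N = 16 + 21 + 33 = 70
Per-species terms:
  p = 16/70 = 0.228571; p^2 = 0.228571^2 = 0.052245
  p = 21/70 = 0.300000; p^2 = 0.300000^2 = 0.090000
  p = 33/70 = 0.471429; p^2 = 0.471429^2 = 0.222245
sum(p^2) = 0.052245 + 0.090000 + 0.222245 = 0.364490
D = 1 - 0.364490 = 0.635510 ≈ 0.6355

0.6355
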